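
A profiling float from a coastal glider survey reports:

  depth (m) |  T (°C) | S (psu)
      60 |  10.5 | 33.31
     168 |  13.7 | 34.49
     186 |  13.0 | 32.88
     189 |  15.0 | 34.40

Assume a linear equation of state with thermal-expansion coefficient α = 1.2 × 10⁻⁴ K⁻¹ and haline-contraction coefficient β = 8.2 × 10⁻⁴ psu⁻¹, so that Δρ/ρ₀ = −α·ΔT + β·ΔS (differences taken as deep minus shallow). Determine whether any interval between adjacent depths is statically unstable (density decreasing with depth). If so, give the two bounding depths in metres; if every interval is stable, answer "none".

Evaluate Δρ/ρ₀ = −αΔT + βΔS across each adjacent pair:
  60–168 m: −αΔT+βΔS = −(1.2 × 10⁻⁴)(+3.2)+(8.2 × 10⁻⁴)(+1.18) = 5.8 × 10⁻⁴ → stable
  168–186 m: −αΔT+βΔS = −(1.2 × 10⁻⁴)(-0.7)+(8.2 × 10⁻⁴)(-1.61) = -1.2 × 10⁻³ → UNSTABLE
  186–189 m: −αΔT+βΔS = −(1.2 × 10⁻⁴)(+2.0)+(8.2 × 10⁻⁴)(+1.52) = 1.0 × 10⁻³ → stable
The 168–186 m interval has Δρ < 0: lighter water underlies denser water.

168–186 m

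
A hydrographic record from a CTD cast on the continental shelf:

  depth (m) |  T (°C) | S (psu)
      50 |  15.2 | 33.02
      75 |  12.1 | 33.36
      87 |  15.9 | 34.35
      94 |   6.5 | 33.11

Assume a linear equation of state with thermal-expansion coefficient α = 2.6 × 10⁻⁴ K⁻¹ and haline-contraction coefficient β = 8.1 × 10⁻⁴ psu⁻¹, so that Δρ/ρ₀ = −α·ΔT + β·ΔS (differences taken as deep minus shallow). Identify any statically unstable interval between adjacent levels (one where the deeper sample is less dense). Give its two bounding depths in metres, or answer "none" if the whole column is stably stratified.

Evaluate Δρ/ρ₀ = −αΔT + βΔS across each adjacent pair:
  50–75 m: −αΔT+βΔS = −(2.6 × 10⁻⁴)(-3.1)+(8.1 × 10⁻⁴)(+0.34) = 1.1 × 10⁻³ → stable
  75–87 m: −αΔT+βΔS = −(2.6 × 10⁻⁴)(+3.8)+(8.1 × 10⁻⁴)(+0.99) = -1.9 × 10⁻⁴ → UNSTABLE
  87–94 m: −αΔT+βΔS = −(2.6 × 10⁻⁴)(-9.4)+(8.1 × 10⁻⁴)(-1.24) = 1.4 × 10⁻³ → stable
The 75–87 m interval has Δρ < 0: lighter water underlies denser water.

75–87 m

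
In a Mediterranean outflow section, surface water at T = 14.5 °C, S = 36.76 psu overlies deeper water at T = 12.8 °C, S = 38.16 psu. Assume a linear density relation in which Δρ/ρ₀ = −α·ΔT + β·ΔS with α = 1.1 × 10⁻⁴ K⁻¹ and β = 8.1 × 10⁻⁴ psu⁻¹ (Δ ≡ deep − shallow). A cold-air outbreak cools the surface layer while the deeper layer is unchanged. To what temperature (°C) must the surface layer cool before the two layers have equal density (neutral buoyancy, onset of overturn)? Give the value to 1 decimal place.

Neutral buoyancy requires Δρ = 0, i.e. −α(T_deep − T_surf′) + β(S_deep − S_surf) = 0.
T_surf′ = T_deep − (β/α)·ΔS = 12.8 − (8.1 × 10⁻⁴/1.1 × 10⁻⁴)·(+1.40) = 2.491 °C.
Cooling required: 14.5 − (2.491) = 12.009 °C.

2.5 °C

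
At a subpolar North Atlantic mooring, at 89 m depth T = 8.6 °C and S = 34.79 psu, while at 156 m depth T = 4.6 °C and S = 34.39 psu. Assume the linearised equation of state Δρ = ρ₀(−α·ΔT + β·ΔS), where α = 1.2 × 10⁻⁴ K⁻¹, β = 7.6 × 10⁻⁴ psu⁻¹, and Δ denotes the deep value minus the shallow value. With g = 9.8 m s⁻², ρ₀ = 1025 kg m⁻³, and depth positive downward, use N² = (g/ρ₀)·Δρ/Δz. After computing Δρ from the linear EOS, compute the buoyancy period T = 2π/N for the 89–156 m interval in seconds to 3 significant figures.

ΔT = -4.0 K, ΔS = -0.40 psu (deep − shallow).
Δρ/ρ₀ = −αΔT + βΔS = 4.80 × 10⁻⁴ − 3.04 × 10⁻⁴ = 1.76 × 10⁻⁴, so Δρ ≈ 0.1804 kg m⁻³.
N² = (g/ρ₀)·Δρ/Δz = g·(Δρ/ρ₀)/Δz = 9.8 × 1.76 × 10⁻⁴ / 67 = 2.5743 × 10⁻⁵ s⁻².
N = √(2.5743 × 10⁻⁵) = 5.0738 × 10⁻³ rad s⁻¹ → T = 2π/N = 1.2384 × 10³ s ≈ 1.24 × 10³ s.

1.24 × 10³ s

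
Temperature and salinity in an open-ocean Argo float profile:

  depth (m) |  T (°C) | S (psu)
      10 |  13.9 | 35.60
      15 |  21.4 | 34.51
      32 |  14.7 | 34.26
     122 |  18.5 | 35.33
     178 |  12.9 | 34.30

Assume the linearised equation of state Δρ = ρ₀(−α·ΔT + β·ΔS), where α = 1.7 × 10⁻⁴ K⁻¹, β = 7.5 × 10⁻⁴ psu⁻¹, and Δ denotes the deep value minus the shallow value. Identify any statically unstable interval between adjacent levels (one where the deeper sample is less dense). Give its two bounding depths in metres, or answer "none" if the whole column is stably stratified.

10–15 m

Evaluate Δρ/ρ₀ = −αΔT + βΔS across each adjacent pair:
  10–15 m: −αΔT+βΔS = −(1.7 × 10⁻⁴)(+7.5)+(7.5 × 10⁻⁴)(-1.09) = -2.1 × 10⁻³ → UNSTABLE
  15–32 m: −αΔT+βΔS = −(1.7 × 10⁻⁴)(-6.7)+(7.5 × 10⁻⁴)(-0.25) = 9.5 × 10⁻⁴ → stable
  32–122 m: −αΔT+βΔS = −(1.7 × 10⁻⁴)(+3.8)+(7.5 × 10⁻⁴)(+1.07) = 1.6 × 10⁻⁴ → stable
  122–178 m: −αΔT+βΔS = −(1.7 × 10⁻⁴)(-5.6)+(7.5 × 10⁻⁴)(-1.03) = 1.8 × 10⁻⁴ → stable
The 10–15 m interval has Δρ < 0: lighter water underlies denser water.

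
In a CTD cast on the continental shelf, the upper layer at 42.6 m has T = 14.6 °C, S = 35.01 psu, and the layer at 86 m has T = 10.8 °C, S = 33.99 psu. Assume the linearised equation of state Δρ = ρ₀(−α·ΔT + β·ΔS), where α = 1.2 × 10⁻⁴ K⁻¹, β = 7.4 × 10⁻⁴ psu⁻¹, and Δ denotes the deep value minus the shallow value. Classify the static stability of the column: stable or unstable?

unstable

ΔT = 10.8 − 14.6 = -3.8 K and ΔS = 33.99 − 35.01 = -1.02 psu (deep − shallow).
−αΔT = 4.56 × 10⁻⁴; βΔS = -7.548 × 10⁻⁴; sum Δρ/ρ₀ = -2.988 × 10⁻⁴.
Δρ/ρ₀ < 0, so Δρ < 0: deeper water is lighter → statically unstable; the column would overturn.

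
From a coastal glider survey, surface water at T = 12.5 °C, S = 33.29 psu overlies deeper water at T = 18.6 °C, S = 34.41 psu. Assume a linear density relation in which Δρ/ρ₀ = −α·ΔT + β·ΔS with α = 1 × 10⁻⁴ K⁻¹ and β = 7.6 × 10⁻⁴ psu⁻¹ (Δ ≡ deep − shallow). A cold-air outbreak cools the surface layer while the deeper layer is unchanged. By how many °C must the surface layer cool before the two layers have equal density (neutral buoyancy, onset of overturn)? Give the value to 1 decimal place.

2.4 °C

Neutral buoyancy requires Δρ = 0, i.e. −α(T_deep − T_surf′) + β(S_deep − S_surf) = 0.
T_surf′ = T_deep − (β/α)·ΔS = 18.6 − (7.6 × 10⁻⁴/1 × 10⁻⁴)·(+1.12) = 10.088 °C.
Cooling required: 12.5 − (10.088) = 2.412 °C.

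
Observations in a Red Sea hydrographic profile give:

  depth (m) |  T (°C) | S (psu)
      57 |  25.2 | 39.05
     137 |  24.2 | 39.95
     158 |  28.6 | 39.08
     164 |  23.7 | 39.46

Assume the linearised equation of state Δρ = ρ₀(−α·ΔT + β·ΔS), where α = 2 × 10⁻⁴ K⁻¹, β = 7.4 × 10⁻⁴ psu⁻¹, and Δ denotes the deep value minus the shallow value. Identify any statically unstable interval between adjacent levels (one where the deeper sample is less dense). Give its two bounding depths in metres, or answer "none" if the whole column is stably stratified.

Evaluate Δρ/ρ₀ = −αΔT + βΔS across each adjacent pair:
  57–137 m: −αΔT+βΔS = −(2 × 10⁻⁴)(-1.0)+(7.4 × 10⁻⁴)(+0.90) = 8.7 × 10⁻⁴ → stable
  137–158 m: −αΔT+βΔS = −(2 × 10⁻⁴)(+4.4)+(7.4 × 10⁻⁴)(-0.87) = -1.5 × 10⁻³ → UNSTABLE
  158–164 m: −αΔT+βΔS = −(2 × 10⁻⁴)(-4.9)+(7.4 × 10⁻⁴)(+0.38) = 1.3 × 10⁻³ → stable
The 137–158 m interval has Δρ < 0: lighter water underlies denser water.

137–158 m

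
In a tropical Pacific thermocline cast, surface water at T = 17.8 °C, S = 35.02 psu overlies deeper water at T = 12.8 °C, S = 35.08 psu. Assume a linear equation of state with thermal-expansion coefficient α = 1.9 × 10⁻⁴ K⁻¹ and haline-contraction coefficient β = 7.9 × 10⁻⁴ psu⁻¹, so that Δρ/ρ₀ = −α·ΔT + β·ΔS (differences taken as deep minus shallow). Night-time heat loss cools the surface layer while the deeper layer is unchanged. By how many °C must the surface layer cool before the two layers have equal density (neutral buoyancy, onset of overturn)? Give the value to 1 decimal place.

Neutral buoyancy requires Δρ = 0, i.e. −α(T_deep − T_surf′) + β(S_deep − S_surf) = 0.
T_surf′ = T_deep − (β/α)·ΔS = 12.8 − (7.9 × 10⁻⁴/1.9 × 10⁻⁴)·(+0.06) = 12.551 °C.
Cooling required: 17.8 − (12.551) = 5.249 °C.

5.2 °C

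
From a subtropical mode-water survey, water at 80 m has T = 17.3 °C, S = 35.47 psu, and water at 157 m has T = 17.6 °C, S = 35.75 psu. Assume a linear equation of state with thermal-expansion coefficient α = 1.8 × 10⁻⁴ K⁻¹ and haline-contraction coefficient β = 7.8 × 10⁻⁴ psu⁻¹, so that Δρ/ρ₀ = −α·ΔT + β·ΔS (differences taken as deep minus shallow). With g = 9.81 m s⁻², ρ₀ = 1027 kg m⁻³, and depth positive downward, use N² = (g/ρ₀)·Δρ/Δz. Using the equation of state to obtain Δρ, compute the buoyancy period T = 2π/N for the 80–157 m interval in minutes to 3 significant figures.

ΔT = +0.3 K, ΔS = +0.28 psu (deep − shallow).
Δρ/ρ₀ = −αΔT + βΔS = -5.40 × 10⁻⁵ + 2.184 × 10⁻⁴ = 1.644 × 10⁻⁴, so Δρ ≈ 0.1688 kg m⁻³.
N² = (g/ρ₀)·Δρ/Δz = g·(Δρ/ρ₀)/Δz = 9.81 × 1.644 × 10⁻⁴ / 77 = 2.0945 × 10⁻⁵ s⁻².
N = √(2.0945 × 10⁻⁵) = 4.5766 × 10⁻³ rad s⁻¹ → T = 2π/N = 1.3729 × 10³ s = 22.882 min ≈ 22.9 min.

22.9 min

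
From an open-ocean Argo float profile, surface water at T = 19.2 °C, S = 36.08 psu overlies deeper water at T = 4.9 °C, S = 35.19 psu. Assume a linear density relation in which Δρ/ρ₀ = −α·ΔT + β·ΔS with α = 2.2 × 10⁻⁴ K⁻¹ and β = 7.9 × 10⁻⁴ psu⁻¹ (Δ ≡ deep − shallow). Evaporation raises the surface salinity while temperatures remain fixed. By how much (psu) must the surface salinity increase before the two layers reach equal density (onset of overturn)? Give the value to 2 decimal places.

3.09 psu

Neutral buoyancy requires −α(T_deep − T_surf) + β(S_deep − S_surf′) = 0.
S_surf′ = S_deep − (α/β)·ΔT = 35.19 − (2.2 × 10⁻⁴/7.9 × 10⁻⁴)·(-14.3) = 39.1723 psu.
Increase required: 39.1723 − 36.08 = 3.0923 psu.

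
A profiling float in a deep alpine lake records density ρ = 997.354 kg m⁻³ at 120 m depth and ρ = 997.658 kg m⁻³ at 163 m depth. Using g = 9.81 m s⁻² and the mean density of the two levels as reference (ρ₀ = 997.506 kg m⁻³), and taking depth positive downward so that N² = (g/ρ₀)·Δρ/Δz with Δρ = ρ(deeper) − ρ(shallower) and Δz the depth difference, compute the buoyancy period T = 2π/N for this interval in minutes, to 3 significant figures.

12.6 min

Δρ = 997.658 − 997.354 = 0.304 kg m⁻³ over Δz = 163 − 120 = 43 m.
N² = (9.81/997.506) × (0.304/43) = 6.9528 × 10⁻⁵ s⁻².
N = √(6.9528 × 10⁻⁵) = 8.3383 × 10⁻³ rad s⁻¹, so T = 2π/N = 753.53 s = 12.559 min ≈ 12.6 min.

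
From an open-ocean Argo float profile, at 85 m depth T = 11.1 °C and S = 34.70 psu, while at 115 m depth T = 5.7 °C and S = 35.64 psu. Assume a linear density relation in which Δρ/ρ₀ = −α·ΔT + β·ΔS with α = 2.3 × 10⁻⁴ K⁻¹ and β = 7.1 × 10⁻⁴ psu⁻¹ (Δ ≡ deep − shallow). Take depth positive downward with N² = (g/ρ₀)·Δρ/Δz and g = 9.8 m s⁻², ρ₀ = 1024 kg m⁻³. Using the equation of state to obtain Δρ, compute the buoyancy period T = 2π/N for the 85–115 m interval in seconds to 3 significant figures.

ΔT = -5.4 K, ΔS = +0.94 psu (deep − shallow).
Δρ/ρ₀ = −αΔT + βΔS = 1.242 × 10⁻³ + 6.674 × 10⁻⁴ = 1.9094 × 10⁻³, so Δρ ≈ 1.955 kg m⁻³.
N² = (g/ρ₀)·Δρ/Δz = g·(Δρ/ρ₀)/Δz = 9.8 × 1.9094 × 10⁻³ / 30 = 6.2374 × 10⁻⁴ s⁻².
N = √(6.2374 × 10⁻⁴) = 0.024975 rad s⁻¹ → T = 2π/N = 251.58 s ≈ 252 s.

252 s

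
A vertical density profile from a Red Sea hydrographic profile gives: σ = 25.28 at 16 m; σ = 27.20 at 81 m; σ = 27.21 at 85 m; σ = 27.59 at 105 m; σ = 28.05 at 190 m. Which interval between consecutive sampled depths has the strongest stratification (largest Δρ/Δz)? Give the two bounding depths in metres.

16–81 m

Compute the density gradient over each adjacent pair:
  16–81 m: Δρ/Δz = 1.92/65 = 0.030 kg m⁻⁴
  81–85 m: Δρ/Δz = 0.01/4 = 2.5 × 10⁻³ kg m⁻⁴
  85–105 m: Δρ/Δz = 0.38/20 = 0.019 kg m⁻⁴
  105–190 m: Δρ/Δz = 0.46/85 = 5.4 × 10⁻³ kg m⁻⁴
The largest gradient is in the 16–81 m interval — the pycnocline.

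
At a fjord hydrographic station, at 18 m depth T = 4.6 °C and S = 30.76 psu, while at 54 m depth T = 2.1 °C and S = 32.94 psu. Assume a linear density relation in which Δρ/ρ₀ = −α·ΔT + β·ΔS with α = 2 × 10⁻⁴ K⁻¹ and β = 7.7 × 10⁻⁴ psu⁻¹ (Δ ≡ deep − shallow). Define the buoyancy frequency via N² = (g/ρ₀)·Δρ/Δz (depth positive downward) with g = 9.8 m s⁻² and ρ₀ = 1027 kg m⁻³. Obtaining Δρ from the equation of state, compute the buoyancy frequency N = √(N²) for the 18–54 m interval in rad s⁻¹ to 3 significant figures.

0.0244 rad s⁻¹

ΔT = -2.5 K, ΔS = +2.18 psu (deep − shallow).
Δρ/ρ₀ = −αΔT + βΔS = 5.00 × 10⁻⁴ + 1.6786 × 10⁻³ = 2.1786 × 10⁻³, so Δρ ≈ 2.237 kg m⁻³.
N² = (g/ρ₀)·Δρ/Δz = g·(Δρ/ρ₀)/Δz = 9.8 × 2.1786 × 10⁻³ / 36 = 5.9306 × 10⁻⁴ s⁻².
N = √(5.9306 × 10⁻⁴) = 0.024353 rad s⁻¹ ≈ 0.0244 rad s⁻¹.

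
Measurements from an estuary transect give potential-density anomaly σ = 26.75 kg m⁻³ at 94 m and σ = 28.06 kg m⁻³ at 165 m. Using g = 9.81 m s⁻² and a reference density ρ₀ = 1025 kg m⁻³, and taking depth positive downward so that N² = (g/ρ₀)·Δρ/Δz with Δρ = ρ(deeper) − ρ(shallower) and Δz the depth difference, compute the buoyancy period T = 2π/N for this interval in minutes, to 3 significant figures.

Δρ = 1028.06 − 1026.75 = 1.31 kg m⁻³ over Δz = 165 − 94 = 71 m.
N² = (9.81/1025) × (1.31/71) = 1.7659 × 10⁻⁴ s⁻².
N = √(1.7659 × 10⁻⁴) = 0.013289 rad s⁻¹, so T = 2π/N = 472.81 s = 7.8802 min ≈ 7.88 min.
Since Δρ > 0 the layer is stably stratified.

7.88 min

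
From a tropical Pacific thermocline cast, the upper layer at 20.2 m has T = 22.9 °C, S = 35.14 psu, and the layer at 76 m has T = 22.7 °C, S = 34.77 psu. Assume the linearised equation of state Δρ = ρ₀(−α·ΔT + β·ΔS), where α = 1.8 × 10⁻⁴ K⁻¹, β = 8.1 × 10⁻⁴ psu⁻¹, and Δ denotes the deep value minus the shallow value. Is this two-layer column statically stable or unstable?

ΔT = 22.7 − 22.9 = -0.2 K and ΔS = 34.77 − 35.14 = -0.37 psu (deep − shallow).
−αΔT = 3.60 × 10⁻⁵; βΔS = -2.997 × 10⁻⁴; sum Δρ/ρ₀ = -2.637 × 10⁻⁴.
Δρ/ρ₀ < 0, so Δρ < 0: deeper water is lighter → statically unstable; the column would overturn.

unstable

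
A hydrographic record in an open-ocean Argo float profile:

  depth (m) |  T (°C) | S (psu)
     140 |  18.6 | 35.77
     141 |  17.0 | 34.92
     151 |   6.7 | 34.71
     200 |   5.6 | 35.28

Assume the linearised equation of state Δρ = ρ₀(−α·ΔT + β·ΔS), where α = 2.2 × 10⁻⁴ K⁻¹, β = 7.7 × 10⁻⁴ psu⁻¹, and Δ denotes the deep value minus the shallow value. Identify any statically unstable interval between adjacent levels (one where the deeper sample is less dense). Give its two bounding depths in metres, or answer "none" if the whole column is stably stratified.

Evaluate Δρ/ρ₀ = −αΔT + βΔS across each adjacent pair:
  140–141 m: −αΔT+βΔS = −(2.2 × 10⁻⁴)(-1.6)+(7.7 × 10⁻⁴)(-0.85) = -3.0 × 10⁻⁴ → UNSTABLE
  141–151 m: −αΔT+βΔS = −(2.2 × 10⁻⁴)(-10.3)+(7.7 × 10⁻⁴)(-0.21) = 2.1 × 10⁻³ → stable
  151–200 m: −αΔT+βΔS = −(2.2 × 10⁻⁴)(-1.1)+(7.7 × 10⁻⁴)(+0.57) = 6.8 × 10⁻⁴ → stable
The 140–141 m interval has Δρ < 0: lighter water underlies denser water.

140–141 m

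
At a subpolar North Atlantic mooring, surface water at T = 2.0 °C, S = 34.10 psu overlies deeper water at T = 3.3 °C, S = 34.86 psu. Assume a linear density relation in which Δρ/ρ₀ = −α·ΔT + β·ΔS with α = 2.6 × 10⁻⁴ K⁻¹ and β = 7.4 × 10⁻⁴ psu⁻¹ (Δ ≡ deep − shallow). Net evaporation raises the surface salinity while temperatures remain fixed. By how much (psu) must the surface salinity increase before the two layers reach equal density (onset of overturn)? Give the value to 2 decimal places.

Neutral buoyancy requires −α(T_deep − T_surf) + β(S_deep − S_surf′) = 0.
S_surf′ = S_deep − (α/β)·ΔT = 34.86 − (2.6 × 10⁻⁴/7.4 × 10⁻⁴)·(+1.3) = 34.4032 psu.
Increase required: 34.4032 − 34.10 = 0.3032 psu.

0.30 psu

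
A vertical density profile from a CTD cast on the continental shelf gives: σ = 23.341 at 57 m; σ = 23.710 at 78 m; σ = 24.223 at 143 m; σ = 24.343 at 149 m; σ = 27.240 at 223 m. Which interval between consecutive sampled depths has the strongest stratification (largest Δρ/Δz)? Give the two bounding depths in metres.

149–223 m

Compute the density gradient over each adjacent pair:
  57–78 m: Δρ/Δz = 0.369/21 = 0.018 kg m⁻⁴
  78–143 m: Δρ/Δz = 0.513/65 = 7.9 × 10⁻³ kg m⁻⁴
  143–149 m: Δρ/Δz = 0.120/6 = 0.020 kg m⁻⁴
  149–223 m: Δρ/Δz = 2.897/74 = 0.039 kg m⁻⁴
The largest gradient is in the 149–223 m interval — the pycnocline.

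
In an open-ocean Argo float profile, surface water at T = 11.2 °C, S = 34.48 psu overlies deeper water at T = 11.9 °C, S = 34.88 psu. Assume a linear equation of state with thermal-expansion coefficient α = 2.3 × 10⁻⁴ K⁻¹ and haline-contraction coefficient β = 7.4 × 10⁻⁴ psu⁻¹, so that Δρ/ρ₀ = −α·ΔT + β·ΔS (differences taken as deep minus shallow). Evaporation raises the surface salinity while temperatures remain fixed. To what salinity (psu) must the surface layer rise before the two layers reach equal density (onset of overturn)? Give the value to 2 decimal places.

Neutral buoyancy requires −α(T_deep − T_surf) + β(S_deep − S_surf′) = 0.
S_surf′ = S_deep − (α/β)·ΔT = 34.88 − (2.3 × 10⁻⁴/7.4 × 10⁻⁴)·(+0.7) = 34.6624 psu.
Increase required: 34.6624 − 34.48 = 0.1824 psu.

34.66 psu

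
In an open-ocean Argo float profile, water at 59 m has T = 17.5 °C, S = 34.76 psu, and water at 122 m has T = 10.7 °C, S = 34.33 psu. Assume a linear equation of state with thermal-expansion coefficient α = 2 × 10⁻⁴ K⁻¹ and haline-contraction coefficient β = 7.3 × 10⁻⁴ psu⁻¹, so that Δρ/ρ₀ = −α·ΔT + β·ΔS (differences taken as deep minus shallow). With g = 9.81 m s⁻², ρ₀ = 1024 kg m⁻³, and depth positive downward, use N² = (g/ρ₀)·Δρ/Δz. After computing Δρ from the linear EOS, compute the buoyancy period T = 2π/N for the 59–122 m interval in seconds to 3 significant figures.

ΔT = -6.8 K, ΔS = -0.43 psu (deep − shallow).
Δρ/ρ₀ = −αΔT + βΔS = 1.36 × 10⁻³ − 3.139 × 10⁻⁴ = 1.0461 × 10⁻³, so Δρ ≈ 1.071 kg m⁻³.
N² = (g/ρ₀)·Δρ/Δz = g·(Δρ/ρ₀)/Δz = 9.81 × 1.0461 × 10⁻³ / 63 = 1.6289 × 10⁻⁴ s⁻².
N = √(1.6289 × 10⁻⁴) = 0.012763 rad s⁻¹ → T = 2π/N = 492.30 s ≈ 492 s.

492 s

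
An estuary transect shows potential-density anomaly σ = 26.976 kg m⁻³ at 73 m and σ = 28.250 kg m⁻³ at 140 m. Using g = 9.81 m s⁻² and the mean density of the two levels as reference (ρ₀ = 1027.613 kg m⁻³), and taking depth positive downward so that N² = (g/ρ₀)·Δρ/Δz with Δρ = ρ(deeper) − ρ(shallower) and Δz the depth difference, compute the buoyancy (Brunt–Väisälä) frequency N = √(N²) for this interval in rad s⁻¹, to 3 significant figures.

Δρ = 1028.250 − 1026.976 = 1.274 kg m⁻³ over Δz = 140 − 73 = 67 m.
N² = (9.81/1027.613) × (1.274/67) = 1.8152 × 10⁻⁴ s⁻².
N = √(1.8152 × 10⁻⁴) = 0.013473 rad s⁻¹ ≈ 0.0135 rad s⁻¹.
Since Δρ > 0 the layer is stably stratified.

0.0135 rad s⁻¹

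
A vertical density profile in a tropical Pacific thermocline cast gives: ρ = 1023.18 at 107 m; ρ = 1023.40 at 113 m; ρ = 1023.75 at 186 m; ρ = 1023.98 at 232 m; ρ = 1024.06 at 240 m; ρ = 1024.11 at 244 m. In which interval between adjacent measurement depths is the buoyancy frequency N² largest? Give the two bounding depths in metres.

Compute the density gradient over each adjacent pair:
  107–113 m: Δρ/Δz = 0.22/6 = 0.037 kg m⁻⁴
  113–186 m: Δρ/Δz = 0.35/73 = 4.8 × 10⁻³ kg m⁻⁴
  186–232 m: Δρ/Δz = 0.23/46 = 5.0 × 10⁻³ kg m⁻⁴
  232–240 m: Δρ/Δz = 0.08/8 = 0.010 kg m⁻⁴
  240–244 m: Δρ/Δz = 0.05/4 = 0.013 kg m⁻⁴
The largest gradient is in the 107–113 m interval — the pycnocline.

107–113 m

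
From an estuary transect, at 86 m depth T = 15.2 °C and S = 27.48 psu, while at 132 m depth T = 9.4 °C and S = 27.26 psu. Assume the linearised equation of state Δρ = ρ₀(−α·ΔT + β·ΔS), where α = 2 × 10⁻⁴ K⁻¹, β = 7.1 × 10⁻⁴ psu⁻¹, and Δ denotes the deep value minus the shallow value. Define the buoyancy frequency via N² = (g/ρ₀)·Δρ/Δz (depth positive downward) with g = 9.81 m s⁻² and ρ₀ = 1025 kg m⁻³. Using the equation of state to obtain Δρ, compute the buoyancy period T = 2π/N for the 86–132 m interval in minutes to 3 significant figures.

ΔT = -5.8 K, ΔS = -0.22 psu (deep − shallow).
Δρ/ρ₀ = −αΔT + βΔS = 1.16 × 10⁻³ − 1.562 × 10⁻⁴ = 1.0038 × 10⁻³, so Δρ ≈ 1.029 kg m⁻³.
N² = (g/ρ₀)·Δρ/Δz = g·(Δρ/ρ₀)/Δz = 9.81 × 1.0038 × 10⁻³ / 46 = 2.1407 × 10⁻⁴ s⁻².
N = √(2.1407 × 10⁻⁴) = 0.014631 rad s⁻¹ → T = 2π/N = 429.44 s = 7.1573 min ≈ 7.16 min.

7.16 min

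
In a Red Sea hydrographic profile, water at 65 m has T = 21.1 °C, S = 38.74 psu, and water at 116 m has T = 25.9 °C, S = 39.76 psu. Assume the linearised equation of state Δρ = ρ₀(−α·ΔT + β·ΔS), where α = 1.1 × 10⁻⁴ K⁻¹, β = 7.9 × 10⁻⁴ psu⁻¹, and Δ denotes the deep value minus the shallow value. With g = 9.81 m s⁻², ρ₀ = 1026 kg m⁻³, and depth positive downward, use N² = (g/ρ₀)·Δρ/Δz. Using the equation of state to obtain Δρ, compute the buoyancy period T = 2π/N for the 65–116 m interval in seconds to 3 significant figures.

860 s

ΔT = +4.8 K, ΔS = +1.02 psu (deep − shallow).
Δρ/ρ₀ = −αΔT + βΔS = -5.28 × 10⁻⁴ + 8.058 × 10⁻⁴ = 2.778 × 10⁻⁴, so Δρ ≈ 0.2850 kg m⁻³.
N² = (g/ρ₀)·Δρ/Δz = g·(Δρ/ρ₀)/Δz = 9.81 × 2.778 × 10⁻⁴ / 51 = 5.3436 × 10⁻⁵ s⁻².
N = √(5.3436 × 10⁻⁵) = 7.3100 × 10⁻³ rad s⁻¹ → T = 2π/N = 859.53 s ≈ 860 s.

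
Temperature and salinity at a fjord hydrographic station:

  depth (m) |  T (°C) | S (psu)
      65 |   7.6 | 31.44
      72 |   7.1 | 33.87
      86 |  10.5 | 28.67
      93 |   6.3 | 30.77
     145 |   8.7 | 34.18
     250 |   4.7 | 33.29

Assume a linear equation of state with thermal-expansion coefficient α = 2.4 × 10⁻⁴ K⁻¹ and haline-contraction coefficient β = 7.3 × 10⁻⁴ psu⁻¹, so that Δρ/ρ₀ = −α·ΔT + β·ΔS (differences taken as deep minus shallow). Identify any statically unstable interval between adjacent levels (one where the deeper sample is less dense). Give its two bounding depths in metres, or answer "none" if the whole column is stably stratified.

Evaluate Δρ/ρ₀ = −αΔT + βΔS across each adjacent pair:
  65–72 m: −αΔT+βΔS = −(2.4 × 10⁻⁴)(-0.5)+(7.3 × 10⁻⁴)(+2.43) = 1.9 × 10⁻³ → stable
  72–86 m: −αΔT+βΔS = −(2.4 × 10⁻⁴)(+3.4)+(7.3 × 10⁻⁴)(-5.20) = -4.6 × 10⁻³ → UNSTABLE
  86–93 m: −αΔT+βΔS = −(2.4 × 10⁻⁴)(-4.2)+(7.3 × 10⁻⁴)(+2.10) = 2.5 × 10⁻³ → stable
  93–145 m: −αΔT+βΔS = −(2.4 × 10⁻⁴)(+2.4)+(7.3 × 10⁻⁴)(+3.41) = 1.9 × 10⁻³ → stable
  145–250 m: −αΔT+βΔS = −(2.4 × 10⁻⁴)(-4.0)+(7.3 × 10⁻⁴)(-0.89) = 3.1 × 10⁻⁴ → stable
The 72–86 m interval has Δρ < 0: lighter water underlies denser water.

72–86 m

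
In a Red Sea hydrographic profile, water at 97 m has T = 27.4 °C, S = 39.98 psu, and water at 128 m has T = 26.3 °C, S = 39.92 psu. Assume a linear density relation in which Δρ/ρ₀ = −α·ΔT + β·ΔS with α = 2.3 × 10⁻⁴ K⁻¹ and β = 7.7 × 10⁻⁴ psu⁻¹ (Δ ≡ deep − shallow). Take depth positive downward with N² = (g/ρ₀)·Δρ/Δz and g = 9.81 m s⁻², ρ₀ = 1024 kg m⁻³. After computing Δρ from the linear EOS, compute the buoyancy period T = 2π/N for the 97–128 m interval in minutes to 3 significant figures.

ΔT = -1.1 K, ΔS = -0.06 psu (deep − shallow).
Δρ/ρ₀ = −αΔT + βΔS = 2.53 × 10⁻⁴ − 4.62 × 10⁻⁵ = 2.068 × 10⁻⁴, so Δρ ≈ 0.2118 kg m⁻³.
N² = (g/ρ₀)·Δρ/Δz = g·(Δρ/ρ₀)/Δz = 9.81 × 2.068 × 10⁻⁴ / 31 = 6.5442 × 10⁻⁵ s⁻².
N = √(6.5442 × 10⁻⁵) = 8.0896 × 10⁻³ rad s⁻¹ → T = 2π/N = 776.70 s = 12.945 min ≈ 12.9 min.

12.9 min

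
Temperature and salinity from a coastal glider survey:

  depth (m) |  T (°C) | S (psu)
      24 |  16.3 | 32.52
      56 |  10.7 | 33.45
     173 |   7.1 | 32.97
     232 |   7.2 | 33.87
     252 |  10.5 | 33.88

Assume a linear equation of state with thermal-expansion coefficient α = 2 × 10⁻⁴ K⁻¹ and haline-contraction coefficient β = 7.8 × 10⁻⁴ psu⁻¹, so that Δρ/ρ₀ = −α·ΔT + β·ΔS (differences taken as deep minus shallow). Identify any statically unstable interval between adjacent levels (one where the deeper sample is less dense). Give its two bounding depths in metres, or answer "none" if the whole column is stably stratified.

Evaluate Δρ/ρ₀ = −αΔT + βΔS across each adjacent pair:
  24–56 m: −αΔT+βΔS = −(2 × 10⁻⁴)(-5.6)+(7.8 × 10⁻⁴)(+0.93) = 1.8 × 10⁻³ → stable
  56–173 m: −αΔT+βΔS = −(2 × 10⁻⁴)(-3.6)+(7.8 × 10⁻⁴)(-0.48) = 3.5 × 10⁻⁴ → stable
  173–232 m: −αΔT+βΔS = −(2 × 10⁻⁴)(+0.1)+(7.8 × 10⁻⁴)(+0.90) = 6.8 × 10⁻⁴ → stable
  232–252 m: −αΔT+βΔS = −(2 × 10⁻⁴)(+3.3)+(7.8 × 10⁻⁴)(+0.01) = -6.5 × 10⁻⁴ → UNSTABLE
The 232–252 m interval has Δρ < 0: lighter water underlies denser water.

232–252 m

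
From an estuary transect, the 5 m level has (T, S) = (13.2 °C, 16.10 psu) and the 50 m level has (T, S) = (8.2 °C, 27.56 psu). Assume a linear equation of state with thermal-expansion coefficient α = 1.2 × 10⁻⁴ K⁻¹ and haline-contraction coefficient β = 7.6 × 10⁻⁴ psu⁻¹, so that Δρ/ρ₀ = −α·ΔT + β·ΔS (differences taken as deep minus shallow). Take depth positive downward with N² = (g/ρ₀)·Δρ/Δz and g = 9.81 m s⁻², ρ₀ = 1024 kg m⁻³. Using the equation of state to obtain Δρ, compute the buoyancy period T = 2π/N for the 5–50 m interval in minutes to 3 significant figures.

ΔT = -5.0 K, ΔS = +11.46 psu (deep − shallow).
Δρ/ρ₀ = −αΔT + βΔS = 6.00 × 10⁻⁴ + 8.7096 × 10⁻³ = 9.3096 × 10⁻³, so Δρ ≈ 9.533 kg m⁻³.
N² = (g/ρ₀)·Δρ/Δz = g·(Δρ/ρ₀)/Δz = 9.81 × 9.3096 × 10⁻³ / 45 = 2.0295 × 10⁻³ s⁻².
N = √(2.0295 × 10⁻³) = 0.045050 rad s⁻¹ → T = 2π/N = 139.47 s = 2.3245 min ≈ 2.32 min.

2.32 min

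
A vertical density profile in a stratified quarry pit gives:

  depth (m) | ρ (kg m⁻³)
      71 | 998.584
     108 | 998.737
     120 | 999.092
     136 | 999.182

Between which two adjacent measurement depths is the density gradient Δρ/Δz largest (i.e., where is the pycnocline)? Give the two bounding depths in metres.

108–120 m

Compute the density gradient over each adjacent pair:
  71–108 m: Δρ/Δz = 0.153/37 = 4.1 × 10⁻³ kg m⁻⁴
  108–120 m: Δρ/Δz = 0.355/12 = 0.030 kg m⁻⁴
  120–136 m: Δρ/Δz = 0.090/16 = 5.6 × 10⁻³ kg m⁻⁴
The largest gradient is in the 108–120 m interval — the pycnocline.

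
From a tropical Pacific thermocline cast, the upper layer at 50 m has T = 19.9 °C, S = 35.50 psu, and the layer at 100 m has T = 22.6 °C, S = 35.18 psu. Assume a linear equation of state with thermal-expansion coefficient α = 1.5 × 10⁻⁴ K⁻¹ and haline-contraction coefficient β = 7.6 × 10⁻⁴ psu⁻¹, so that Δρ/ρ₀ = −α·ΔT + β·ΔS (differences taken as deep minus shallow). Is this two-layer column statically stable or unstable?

unstable

ΔT = 22.6 − 19.9 = +2.7 K and ΔS = 35.18 − 35.50 = -0.32 psu (deep − shallow).
−αΔT = -4.05 × 10⁻⁴; βΔS = -2.432 × 10⁻⁴; sum Δρ/ρ₀ = -6.482 × 10⁻⁴.
Δρ/ρ₀ < 0, so Δρ < 0: deeper water is lighter → statically unstable; the column would overturn.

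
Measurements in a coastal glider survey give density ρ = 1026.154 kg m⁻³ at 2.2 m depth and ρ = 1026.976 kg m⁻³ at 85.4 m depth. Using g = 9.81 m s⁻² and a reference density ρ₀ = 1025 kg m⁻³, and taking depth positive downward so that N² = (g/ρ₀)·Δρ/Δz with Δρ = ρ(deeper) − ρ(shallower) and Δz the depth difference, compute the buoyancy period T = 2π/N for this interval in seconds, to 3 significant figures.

Δρ = 1026.976 − 1026.154 = 0.822 kg m⁻³ over Δz = 85.4 − 2.2 = 83.2 m.
N² = (9.81/1025) × (0.822/83.2) = 9.4557 × 10⁻⁵ s⁻².
N = √(9.4557 × 10⁻⁵) = 9.7240 × 10⁻³ rad s⁻¹, so T = 2π/N = 646.15 s ≈ 646 s.

646 s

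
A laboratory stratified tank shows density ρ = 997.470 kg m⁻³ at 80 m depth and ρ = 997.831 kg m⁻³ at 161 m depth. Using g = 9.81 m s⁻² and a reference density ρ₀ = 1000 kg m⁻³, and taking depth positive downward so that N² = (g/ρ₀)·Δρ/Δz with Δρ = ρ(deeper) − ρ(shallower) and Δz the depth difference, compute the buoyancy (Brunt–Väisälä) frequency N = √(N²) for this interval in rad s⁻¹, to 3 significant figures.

6.61 × 10⁻³ rad s⁻¹

Δρ = 997.831 − 997.470 = 0.361 kg m⁻³ over Δz = 161 − 80 = 81 m.
N² = (9.81/1000) × (0.361/81) = 4.3721 × 10⁻⁵ s⁻².
N = √(4.3721 × 10⁻⁵) = 6.6122 × 10⁻³ rad s⁻¹ ≈ 6.61 × 10⁻³ rad s⁻¹.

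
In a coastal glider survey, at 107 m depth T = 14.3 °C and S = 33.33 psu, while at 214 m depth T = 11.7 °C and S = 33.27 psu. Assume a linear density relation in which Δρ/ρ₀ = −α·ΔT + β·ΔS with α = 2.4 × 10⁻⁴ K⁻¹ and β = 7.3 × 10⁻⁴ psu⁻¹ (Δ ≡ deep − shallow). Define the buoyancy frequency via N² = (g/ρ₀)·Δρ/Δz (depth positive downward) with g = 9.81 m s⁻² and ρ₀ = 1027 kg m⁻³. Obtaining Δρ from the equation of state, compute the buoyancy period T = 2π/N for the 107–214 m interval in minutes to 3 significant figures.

14.4 min

ΔT = -2.6 K, ΔS = -0.06 psu (deep − shallow).
Δρ/ρ₀ = −αΔT + βΔS = 6.24 × 10⁻⁴ − 4.38 × 10⁻⁵ = 5.802 × 10⁻⁴, so Δρ ≈ 0.5959 kg m⁻³.
N² = (g/ρ₀)·Δρ/Δz = g·(Δρ/ρ₀)/Δz = 9.81 × 5.802 × 10⁻⁴ / 107 = 5.3194 × 10⁻⁵ s⁻².
N = √(5.3194 × 10⁻⁵) = 7.2934 × 10⁻³ rad s⁻¹ → T = 2π/N = 861.49 s = 14.358 min ≈ 14.4 min.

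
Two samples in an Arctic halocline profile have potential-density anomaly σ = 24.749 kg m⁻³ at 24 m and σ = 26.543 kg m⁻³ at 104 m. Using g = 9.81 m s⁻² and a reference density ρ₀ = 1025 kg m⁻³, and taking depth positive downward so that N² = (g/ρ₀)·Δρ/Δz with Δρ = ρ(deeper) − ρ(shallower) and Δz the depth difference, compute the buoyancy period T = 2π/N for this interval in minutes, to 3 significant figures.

7.15 min

Δρ = 1026.543 − 1024.749 = 1.794 kg m⁻³ over Δz = 104 − 24 = 80 m.
N² = (9.81/1025) × (1.794/80) = 2.1462 × 10⁻⁴ s⁻².
N = √(2.1462 × 10⁻⁴) = 0.014650 rad s⁻¹, so T = 2π/N = 428.89 s = 7.1482 min ≈ 7.15 min.
Since Δρ > 0 the layer is stably stratified.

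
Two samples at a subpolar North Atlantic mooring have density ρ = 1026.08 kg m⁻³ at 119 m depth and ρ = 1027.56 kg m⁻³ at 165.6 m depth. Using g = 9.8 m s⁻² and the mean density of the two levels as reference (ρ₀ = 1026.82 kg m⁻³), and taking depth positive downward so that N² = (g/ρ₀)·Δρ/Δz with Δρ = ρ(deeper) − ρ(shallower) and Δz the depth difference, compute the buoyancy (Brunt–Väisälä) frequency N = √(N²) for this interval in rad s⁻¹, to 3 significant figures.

Δρ = 1027.56 − 1026.08 = 1.48 kg m⁻³ over Δz = 165.6 − 119 = 46.6 m.
N² = (9.8/1026.82) × (1.48/46.6) = 3.0312 × 10⁻⁴ s⁻².
N = √(3.0312 × 10⁻⁴) = 0.017410 rad s⁻¹ ≈ 0.0174 rad s⁻¹.

0.0174 rad s⁻¹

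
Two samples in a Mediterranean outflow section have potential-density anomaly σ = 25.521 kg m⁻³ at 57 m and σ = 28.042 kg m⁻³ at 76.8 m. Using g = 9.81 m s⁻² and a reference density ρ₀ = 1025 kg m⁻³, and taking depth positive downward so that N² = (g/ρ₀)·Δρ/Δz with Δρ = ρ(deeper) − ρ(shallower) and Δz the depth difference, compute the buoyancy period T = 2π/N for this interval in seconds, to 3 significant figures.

180 s

Δρ = 1028.042 − 1025.521 = 2.521 kg m⁻³ over Δz = 76.8 − 57 = 19.8 m.
N² = (9.81/1025) × (2.521/19.8) = 1.2186 × 10⁻³ s⁻².
N = √(1.2186 × 10⁻³) = 0.034908 rad s⁻¹, so T = 2π/N = 179.99 s ≈ 180 s.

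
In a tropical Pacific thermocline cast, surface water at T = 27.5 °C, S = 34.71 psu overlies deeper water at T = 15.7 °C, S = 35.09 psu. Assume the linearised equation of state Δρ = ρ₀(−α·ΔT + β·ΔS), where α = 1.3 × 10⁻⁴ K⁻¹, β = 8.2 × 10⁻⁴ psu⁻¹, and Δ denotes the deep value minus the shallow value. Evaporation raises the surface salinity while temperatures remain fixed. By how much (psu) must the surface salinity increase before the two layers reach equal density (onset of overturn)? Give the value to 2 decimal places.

2.25 psu

Neutral buoyancy requires −α(T_deep − T_surf) + β(S_deep − S_surf′) = 0.
S_surf′ = S_deep − (α/β)·ΔT = 35.09 − (1.3 × 10⁻⁴/8.2 × 10⁻⁴)·(-11.8) = 36.9607 psu.
Increase required: 36.9607 − 34.71 = 2.2507 psu.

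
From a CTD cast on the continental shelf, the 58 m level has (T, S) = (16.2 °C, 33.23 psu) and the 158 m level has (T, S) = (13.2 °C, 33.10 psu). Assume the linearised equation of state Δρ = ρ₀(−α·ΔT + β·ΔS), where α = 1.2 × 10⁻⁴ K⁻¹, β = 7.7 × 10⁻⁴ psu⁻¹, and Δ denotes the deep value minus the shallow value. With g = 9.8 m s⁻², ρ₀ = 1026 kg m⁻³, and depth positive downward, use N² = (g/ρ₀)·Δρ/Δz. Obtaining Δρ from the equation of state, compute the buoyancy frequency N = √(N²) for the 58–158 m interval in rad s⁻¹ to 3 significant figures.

5.05 × 10⁻³ rad s⁻¹

ΔT = -3.0 K, ΔS = -0.13 psu (deep − shallow).
Δρ/ρ₀ = −αΔT + βΔS = 3.60 × 10⁻⁴ − 1.001 × 10⁻⁴ = 2.599 × 10⁻⁴, so Δρ ≈ 0.2667 kg m⁻³.
N² = (g/ρ₀)·Δρ/Δz = g·(Δρ/ρ₀)/Δz = 9.8 × 2.599 × 10⁻⁴ / 100 = 2.5470 × 10⁻⁵ s⁻².
N = √(2.5470 × 10⁻⁵) = 5.0468 × 10⁻³ rad s⁻¹ ≈ 5.05 × 10⁻³ rad s⁻¹.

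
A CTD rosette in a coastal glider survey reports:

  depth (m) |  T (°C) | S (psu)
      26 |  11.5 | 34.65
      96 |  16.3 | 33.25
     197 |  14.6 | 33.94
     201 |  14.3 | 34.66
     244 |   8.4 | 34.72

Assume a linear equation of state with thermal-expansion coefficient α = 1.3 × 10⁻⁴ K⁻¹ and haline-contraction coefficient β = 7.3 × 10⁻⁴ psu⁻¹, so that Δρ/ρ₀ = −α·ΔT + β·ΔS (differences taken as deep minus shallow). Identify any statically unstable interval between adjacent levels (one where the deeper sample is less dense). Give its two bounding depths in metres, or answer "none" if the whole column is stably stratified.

26–96 m

Evaluate Δρ/ρ₀ = −αΔT + βΔS across each adjacent pair:
  26–96 m: −αΔT+βΔS = −(1.3 × 10⁻⁴)(+4.8)+(7.3 × 10⁻⁴)(-1.40) = -1.6 × 10⁻³ → UNSTABLE
  96–197 m: −αΔT+βΔS = −(1.3 × 10⁻⁴)(-1.7)+(7.3 × 10⁻⁴)(+0.69) = 7.2 × 10⁻⁴ → stable
  197–201 m: −αΔT+βΔS = −(1.3 × 10⁻⁴)(-0.3)+(7.3 × 10⁻⁴)(+0.72) = 5.6 × 10⁻⁴ → stable
  201–244 m: −αΔT+βΔS = −(1.3 × 10⁻⁴)(-5.9)+(7.3 × 10⁻⁴)(+0.06) = 8.1 × 10⁻⁴ → stable
The 26–96 m interval has Δρ < 0: lighter water underlies denser water.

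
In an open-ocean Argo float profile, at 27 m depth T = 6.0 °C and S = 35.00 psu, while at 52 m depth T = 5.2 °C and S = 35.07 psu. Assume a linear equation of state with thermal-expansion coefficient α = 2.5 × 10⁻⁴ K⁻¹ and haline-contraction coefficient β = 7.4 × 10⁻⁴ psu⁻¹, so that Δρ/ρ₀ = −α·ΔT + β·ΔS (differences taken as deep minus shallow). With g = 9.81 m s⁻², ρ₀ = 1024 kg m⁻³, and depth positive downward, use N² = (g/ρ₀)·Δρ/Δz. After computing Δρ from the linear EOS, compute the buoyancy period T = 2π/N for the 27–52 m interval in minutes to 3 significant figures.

10.5 min

ΔT = -0.8 K, ΔS = +0.07 psu (deep − shallow).
Δρ/ρ₀ = −αΔT + βΔS = 2.00 × 10⁻⁴ + 5.18 × 10⁻⁵ = 2.518 × 10⁻⁴, so Δρ ≈ 0.2578 kg m⁻³.
N² = (g/ρ₀)·Δρ/Δz = g·(Δρ/ρ₀)/Δz = 9.81 × 2.518 × 10⁻⁴ / 25 = 9.8806 × 10⁻⁵ s⁻².
N = √(9.8806 × 10⁻⁵) = 9.9401 × 10⁻³ rad s⁻¹ → T = 2π/N = 632.10 s = 10.535 min ≈ 10.5 min.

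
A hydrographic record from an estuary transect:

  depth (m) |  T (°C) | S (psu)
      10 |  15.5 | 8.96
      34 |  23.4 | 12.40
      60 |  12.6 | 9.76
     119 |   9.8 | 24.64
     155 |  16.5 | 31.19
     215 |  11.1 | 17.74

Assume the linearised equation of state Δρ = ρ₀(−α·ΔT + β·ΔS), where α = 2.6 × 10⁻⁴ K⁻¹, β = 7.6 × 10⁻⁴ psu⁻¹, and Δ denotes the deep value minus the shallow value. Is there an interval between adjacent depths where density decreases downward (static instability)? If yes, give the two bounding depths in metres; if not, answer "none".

155–215 m

Evaluate Δρ/ρ₀ = −αΔT + βΔS across each adjacent pair:
  10–34 m: −αΔT+βΔS = −(2.6 × 10⁻⁴)(+7.9)+(7.6 × 10⁻⁴)(+3.44) = 5.6 × 10⁻⁴ → stable
  34–60 m: −αΔT+βΔS = −(2.6 × 10⁻⁴)(-10.8)+(7.6 × 10⁻⁴)(-2.64) = 8.0 × 10⁻⁴ → stable
  60–119 m: −αΔT+βΔS = −(2.6 × 10⁻⁴)(-2.8)+(7.6 × 10⁻⁴)(+14.88) = 0.012 → stable
  119–155 m: −αΔT+βΔS = −(2.6 × 10⁻⁴)(+6.7)+(7.6 × 10⁻⁴)(+6.55) = 3.2 × 10⁻³ → stable
  155–215 m: −αΔT+βΔS = −(2.6 × 10⁻⁴)(-5.4)+(7.6 × 10⁻⁴)(-13.45) = -8.8 × 10⁻³ → UNSTABLE
The 155–215 m interval has Δρ < 0: lighter water underlies denser water.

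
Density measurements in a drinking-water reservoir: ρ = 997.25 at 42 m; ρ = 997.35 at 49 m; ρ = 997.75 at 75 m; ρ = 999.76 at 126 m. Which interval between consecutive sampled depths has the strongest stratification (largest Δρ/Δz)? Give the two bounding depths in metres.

Compute the density gradient over each adjacent pair:
  42–49 m: Δρ/Δz = 0.10/7 = 0.014 kg m⁻⁴
  49–75 m: Δρ/Δz = 0.40/26 = 0.015 kg m⁻⁴
  75–126 m: Δρ/Δz = 2.01/51 = 0.039 kg m⁻⁴
The largest gradient is in the 75–126 m interval — the pycnocline.

75–126 m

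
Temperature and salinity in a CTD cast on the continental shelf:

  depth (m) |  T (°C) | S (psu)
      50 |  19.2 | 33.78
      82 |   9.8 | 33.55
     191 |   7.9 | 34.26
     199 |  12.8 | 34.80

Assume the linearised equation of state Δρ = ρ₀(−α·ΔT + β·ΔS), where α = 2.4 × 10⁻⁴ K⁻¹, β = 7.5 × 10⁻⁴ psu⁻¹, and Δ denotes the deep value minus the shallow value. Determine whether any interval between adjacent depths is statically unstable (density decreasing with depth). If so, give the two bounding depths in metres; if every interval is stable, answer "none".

191–199 m

Evaluate Δρ/ρ₀ = −αΔT + βΔS across each adjacent pair:
  50–82 m: −αΔT+βΔS = −(2.4 × 10⁻⁴)(-9.4)+(7.5 × 10⁻⁴)(-0.23) = 2.1 × 10⁻³ → stable
  82–191 m: −αΔT+βΔS = −(2.4 × 10⁻⁴)(-1.9)+(7.5 × 10⁻⁴)(+0.71) = 9.9 × 10⁻⁴ → stable
  191–199 m: −αΔT+βΔS = −(2.4 × 10⁻⁴)(+4.9)+(7.5 × 10⁻⁴)(+0.54) = -7.7 × 10⁻⁴ → UNSTABLE
The 191–199 m interval has Δρ < 0: lighter water underlies denser water.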